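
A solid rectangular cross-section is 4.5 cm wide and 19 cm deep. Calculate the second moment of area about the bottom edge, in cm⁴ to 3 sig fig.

I_base ≈ 1.03 × 10⁴ cm⁴

The section: 4.5 × 19, A = 85.5 cm², y = 9.5 cm, Ī = 2572.1 cm⁴.
Transfer it to the base of the section using Ī + A·d² with d = y − 0:
  the section: d = 9.5 cm → contributes +10 289 cm⁴
Total I = 10 289 cm⁴.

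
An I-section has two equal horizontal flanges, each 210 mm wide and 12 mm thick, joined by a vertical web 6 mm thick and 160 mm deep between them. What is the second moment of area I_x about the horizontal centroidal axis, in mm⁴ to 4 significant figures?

I_x ≈ 3.938 × 10⁷ mm⁴

Break the section into simple shapes (no overlaps), measuring from the bottom-left corner of the bounding box.
Bottom flange: 210 × 12, A = 2 520 mm², y = 6 mm, Ī = 30 240 mm⁴.
Web: 6 × 160, A = 960 mm², y = 92 mm, Ī = 2 048 000 mm⁴.
Top flange: 210 × 12, A = 2 520 mm², y = 178 mm, Ī = 30 240 mm⁴.
By symmetry the centroid is at mid-height, ȳ = 92 mm.
Transfer each piece to the horizontal centroidal axis using Ī + A·d² with d = y − 92:
  bottom flange: d = -86 mm → contributes +18 668 160 mm⁴
  web: d = 0 mm → contributes +2 048 000 mm⁴
  top flange: d = 86 mm → contributes +18 668 160 mm⁴
Total I = 39 384 320 mm⁴.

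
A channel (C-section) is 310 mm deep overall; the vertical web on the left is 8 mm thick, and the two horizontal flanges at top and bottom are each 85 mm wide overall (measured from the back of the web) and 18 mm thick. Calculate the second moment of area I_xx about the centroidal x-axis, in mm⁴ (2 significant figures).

Break the section into simple shapes (no overlaps), measuring from the bottom-left corner of the bounding box.
Web: 8 × 310, A = 2 480 mm², y = 155 mm, Ī = 19 860 667 mm⁴.
Top flange (beyond web): 77 × 18, A = 1 386 mm², y = 301 mm, Ī = 37 422 mm⁴.
Bottom flange (beyond web): 77 × 18, A = 1 386 mm², y = 9 mm, Ī = 37 422 mm⁴.
By symmetry the centroid is at mid-height, ȳ = 155 mm.
Transfer each piece to the centroidal x-axis using Ī + A·d² with d = y − 155:
  web: d = 0 mm → contributes +19 860 667 mm⁴
  top flange (beyond web): d = 146 mm → contributes +29 581 398 mm⁴
  bottom flange (beyond web): d = -146 mm → contributes +29 581 398 mm⁴
Total I = 79 023 463 mm⁴.

I_xx ≈ 7.9 × 10⁷ mm⁴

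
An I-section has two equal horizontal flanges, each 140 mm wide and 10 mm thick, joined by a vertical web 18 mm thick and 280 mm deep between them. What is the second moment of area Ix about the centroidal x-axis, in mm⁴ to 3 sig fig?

Ix ≈ 9.18 × 10⁷ mm⁴

Treat the section as a set of non-overlapping primitives; coordinates are from the bounding-box lower-left.
Bottom flange: 140 × 10, A = 1 400 mm², y = 5 mm, Ī = 11 667 mm⁴.
Web: 18 × 280, A = 5 040 mm², y = 150 mm, Ī = 32 928 000 mm⁴.
Top flange: 140 × 10, A = 1 400 mm², y = 295 mm, Ī = 11 667 mm⁴.
By symmetry the centroid is at mid-height, ȳ = 150 mm.
Transfer each piece to the centroidal x-axis using Ī + A·d² with d = y − 150:
  bottom flange: d = -145 mm → contributes +29 446 667 mm⁴
  web: d = 0 mm → contributes +32 928 000 mm⁴
  top flange: d = 145 mm → contributes +29 446 667 mm⁴
Total I = 91 821 333 mm⁴.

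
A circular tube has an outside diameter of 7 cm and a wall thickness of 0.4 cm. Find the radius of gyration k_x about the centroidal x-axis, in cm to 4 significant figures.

Treat the section as a set of non-overlapping primitives; coordinates are from the bounding-box lower-left.
Outer circle: ⌀7, A = 38.4845 cm², y = 3.5 cm, Ī = 117.859 cm⁴.
Bore (subtracted): ⌀6.2, A = 30.1907 cm², y = 3.5 cm, Ī = 72.5332 cm⁴.
By symmetry the centroid is at mid-height, ȳ = 3.5 cm.
All pieces are centred on the centroidal x-axis, so I = ΣĪ (holes subtracted) = 45.3256 cm⁴.
Radius of gyration: k = √(I/A) = √(45.3256 / 8.2938) = 2.33773 cm.

k_x ≈ 2.338 cm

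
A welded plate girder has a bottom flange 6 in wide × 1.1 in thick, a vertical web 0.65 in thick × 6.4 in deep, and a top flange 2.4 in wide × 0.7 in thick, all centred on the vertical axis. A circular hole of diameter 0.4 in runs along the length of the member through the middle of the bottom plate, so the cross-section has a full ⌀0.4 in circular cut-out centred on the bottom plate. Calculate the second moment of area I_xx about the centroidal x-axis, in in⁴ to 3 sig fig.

I_xx ≈ 99.9 in⁴

Decompose the section into non-overlapping parts with the origin at the bottom-left of its bounding rectangle.
Bottom plate: 6 × 1.1, A = 6.6 in², y = 0.55 in, Ī = 0.6655 in⁴.
Web plate: 0.65 × 6.4, A = 4.16 in², y = 4.3 in, Ī = 14.199 in⁴.
Top plate: 2.4 × 0.7, A = 1.68 in², y = 7.85 in, Ī = 0.0686 in⁴.
Hole (subtracted): ⌀0.4, A = 0.12566 in², y = 0.55 in, Ī = 0.0012566 in⁴.
Centroid: ȳ = ΣA·y / ΣA = 2.8127 in.
Transfer each piece to the centroidal x-axis using Ī + A·d² with d = y − 2.8127:
  bottom plate: d = -2.2627 in → contributes +34.457 in⁴
  web plate: d = 1.4873 in → contributes +23.401 in⁴
  top plate: d = 5.0373 in → contributes +42.697 in⁴
  hole: d = -2.2627 in → contributes −0.64465 in⁴
Total I = 99.911 in⁴.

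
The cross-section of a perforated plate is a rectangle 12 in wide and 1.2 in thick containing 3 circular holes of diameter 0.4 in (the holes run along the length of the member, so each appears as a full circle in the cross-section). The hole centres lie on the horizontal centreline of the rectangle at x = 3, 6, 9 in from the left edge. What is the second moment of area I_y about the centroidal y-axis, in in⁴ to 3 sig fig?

Break the section into simple shapes (no overlaps), measuring from the bottom-left corner of the bounding box.
Plate: 12 × 1.2, A = 14.4 in², x = 6 in, Ī = 172.8 in⁴.
Hole 1 (subtracted): ⌀0.4, A = 0.12566 in², x = 3 in, Ī = 0.0012566 in⁴.
Hole 2 (subtracted): ⌀0.4, A = 0.12566 in², x = 6 in, Ī = 0.0012566 in⁴.
Hole 3 (subtracted): ⌀0.4, A = 0.12566 in², x = 9 in, Ī = 0.0012566 in⁴.
By symmetry the centroid is at mid-width, x̄ = 6 in.
Transfer each piece to the centroidal y-axis using Ī + A·d² with d = x − 6:
  plate: d = 0 in → contributes +172.8 in⁴
  hole 1: d = -3 in → contributes −1.1322 in⁴
  hole 2: d = 0 in → contributes −0.0012566 in⁴
  hole 3: d = 3 in → contributes −1.1322 in⁴
Total I = 170.53 in⁴.

I_y ≈ 171 in⁴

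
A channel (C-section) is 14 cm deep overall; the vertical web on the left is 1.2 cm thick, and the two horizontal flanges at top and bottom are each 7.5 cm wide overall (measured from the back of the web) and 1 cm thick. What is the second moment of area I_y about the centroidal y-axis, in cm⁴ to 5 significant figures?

Break the section into simple shapes (no overlaps), measuring from the bottom-left corner of the bounding box.
Web: 1.2 × 14, A = 16.8 cm², x = 0.6 cm, Ī = 2.016 cm⁴.
Top flange (beyond web): 6.3 × 1, A = 6.3 cm², x = 4.35 cm, Ī = 20.83725 cm⁴.
Bottom flange (beyond web): 6.3 × 1, A = 6.3 cm², x = 4.35 cm, Ī = 20.83725 cm⁴.
Centroid: x̄ = ΣA·x / ΣA = 2.207143 cm.
Transfer each piece to the centroidal y-axis using Ī + A·d² with d = x − 2.207143:
  web: d = -1.607143 cm → contributes +45.40886 cm⁴
  top flange (beyond web): d = 2.142857 cm → contributes +49.76582 cm⁴
  bottom flange (beyond web): d = 2.142857 cm → contributes +49.76582 cm⁴
Total I = 144.9405 cm⁴.

I_y ≈ 144.94 cm⁴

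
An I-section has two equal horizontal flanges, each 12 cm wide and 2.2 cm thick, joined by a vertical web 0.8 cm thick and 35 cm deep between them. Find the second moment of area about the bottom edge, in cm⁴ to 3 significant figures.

Treat the section as a set of non-overlapping primitives; coordinates are from the bounding-box lower-left.
Bottom flange: 12 × 2.2, A = 26.4 cm², y = 1.1 cm, Ī = 10.648 cm⁴.
Web: 0.8 × 35, A = 28 cm², y = 19.7 cm, Ī = 2858.3 cm⁴.
Top flange: 12 × 2.2, A = 26.4 cm², y = 38.3 cm, Ī = 10.648 cm⁴.
Transfer each piece to a horizontal axis along the bottom face using Ī + A·d² with d = y − 0:
  bottom flange: d = 1.1 cm → contributes +42.592 cm⁴
  web: d = 19.7 cm → contributes +13 725 cm⁴
  top flange: d = 38.3 cm → contributes +38 737 cm⁴
Total I = 52 504 cm⁴.

I_base ≈ 5.25 × 10⁴ cm⁴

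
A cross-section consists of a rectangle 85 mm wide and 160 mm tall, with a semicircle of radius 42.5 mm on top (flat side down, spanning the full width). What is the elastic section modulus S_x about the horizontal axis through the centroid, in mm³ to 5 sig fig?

Break the section into simple shapes (no overlaps), measuring from the bottom-left corner of the bounding box.
Rectangular body: 85 × 160, A = 13 600 mm², y = 80 mm, Ī = 29 013 333 mm⁴.
Semicircular cap: semicircle r = 42.5, A = 2837.251 mm², y = 178.0376 mm, Ī = 358086.4 mm⁴.
Centroid: ȳ = ΣA·y / ΣA = 96.92236 mm.
Transfer each piece to the horizontal axis through the centroid using Ī + A·d² with d = y − 96.92236:
  rectangular body: d = -16.92236 mm → contributes +32 907 917 mm⁴
  semicircular cap: d = 81.1152 mm → contributes +19 026 275 mm⁴
Total I = 51 934 192 mm⁴.
Extreme fibre distance c = 105.5776 mm; S = I/c = 491905.2 mm³.

S_x ≈ 4.9191 × 10⁵ mm³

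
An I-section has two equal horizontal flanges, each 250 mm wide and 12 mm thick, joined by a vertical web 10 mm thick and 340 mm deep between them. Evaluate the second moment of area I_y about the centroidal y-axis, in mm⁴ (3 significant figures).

Treat the section as a set of non-overlapping primitives; coordinates are from the bounding-box lower-left.
Bottom flange: 250 × 12, A = 3 000 mm², x = 125 mm, Ī = 15 625 000 mm⁴.
Web: 10 × 340, A = 3 400 mm², x = 125 mm, Ī = 28 333 mm⁴.
Top flange: 250 × 12, A = 3 000 mm², x = 125 mm, Ī = 15 625 000 mm⁴.
By symmetry the centroid is at mid-width, x̄ = 125 mm.
All pieces are centred on the centroidal y-axis, so I = ΣĪ = 31 278 333 mm⁴.

I_y ≈ 3.13 × 10⁷ mm⁴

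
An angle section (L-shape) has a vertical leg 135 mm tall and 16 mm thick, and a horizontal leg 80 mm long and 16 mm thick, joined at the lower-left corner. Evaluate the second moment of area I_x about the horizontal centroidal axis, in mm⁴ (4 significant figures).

I_x ≈ 5.762 × 10⁶ mm⁴

Treat the section as a set of non-overlapping primitives; coordinates are from the bounding-box lower-left.
Vertical leg: 16 × 135, A = 2 160 mm², y = 67.5 mm, Ī = 3 280 500 mm⁴.
Horizontal leg (remainder): 64 × 16, A = 1 024 mm², y = 8 mm, Ī = 21845.3 mm⁴.
Centroid: ȳ = ΣA·y / ΣA = 48.3643 mm.
Transfer each piece to the horizontal centroidal axis using Ī + A·d² with d = y − 48.3643:
  vertical leg: d = 19.1357 mm → contributes +4 071 436 mm⁴
  horizontal leg (remainder): d = -40.3643 mm → contributes +1 690 226 mm⁴
Total I = 5 761 663 mm⁴.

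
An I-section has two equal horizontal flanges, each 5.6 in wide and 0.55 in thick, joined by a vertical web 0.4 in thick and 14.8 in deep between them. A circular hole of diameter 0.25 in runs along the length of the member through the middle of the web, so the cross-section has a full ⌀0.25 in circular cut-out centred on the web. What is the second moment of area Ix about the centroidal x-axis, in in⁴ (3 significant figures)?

Ix ≈ 471 in⁴

Break the section into simple shapes (no overlaps), measuring from the bottom-left corner of the bounding box.
Bottom flange: 5.6 × 0.55, A = 3.08 in², y = 0.275 in, Ī = 0.077642 in⁴.
Web: 0.4 × 14.8, A = 5.92 in², y = 7.95 in, Ī = 108.06 in⁴.
Top flange: 5.6 × 0.55, A = 3.08 in², y = 15.625 in, Ī = 0.077642 in⁴.
Hole (subtracted): ⌀0.25, A = 0.049087 in², y = 7.95 in, Ī = 0.00019175 in⁴.
By symmetry the centroid is at mid-height, ȳ = 7.95 in.
Transfer each piece to the centroidal x-axis using Ī + A·d² with d = y − 7.95:
  bottom flange: d = -7.675 in → contributes +181.51 in⁴
  web: d = 0 in → contributes +108.06 in⁴
  top flange: d = 7.675 in → contributes +181.51 in⁴
  hole: d = 0 in → contributes −0.00019175 in⁴
Total I = 471.07 in⁴.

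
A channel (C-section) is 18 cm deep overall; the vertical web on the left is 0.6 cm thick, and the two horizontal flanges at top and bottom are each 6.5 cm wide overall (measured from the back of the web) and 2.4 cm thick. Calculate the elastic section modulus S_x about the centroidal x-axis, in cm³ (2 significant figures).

S_x ≈ 230 cm³

Break the section into simple shapes (no overlaps), measuring from the bottom-left corner of the bounding box.
Web: 0.6 × 18, A = 10.8 cm², y = 9 cm, Ī = 291.6 cm⁴.
Top flange (beyond web): 5.9 × 2.4, A = 14.16 cm², y = 16.8 cm, Ī = 6.797 cm⁴.
Bottom flange (beyond web): 5.9 × 2.4, A = 14.16 cm², y = 1.2 cm, Ī = 6.797 cm⁴.
By symmetry the centroid is at mid-height, ȳ = 9 cm.
Transfer each piece to the centroidal x-axis using Ī + A·d² with d = y − 9:
  web: d = 0 cm → contributes +291.6 cm⁴
  top flange (beyond web): d = 7.8 cm → contributes +868.3 cm⁴
  bottom flange (beyond web): d = -7.8 cm → contributes +868.3 cm⁴
Total I = 2 028 cm⁴.
Extreme fibre distance c = 9 cm; S = I/c = 225.4 cm³.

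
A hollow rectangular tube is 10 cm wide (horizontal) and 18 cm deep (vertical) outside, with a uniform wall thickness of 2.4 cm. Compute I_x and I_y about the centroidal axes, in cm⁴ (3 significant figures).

I_x ≈ 3860 cm⁴, I_y ≈ 1350 cm⁴

Treat the section as a set of non-overlapping primitives; coordinates are from the bounding-box lower-left.
Outer rectangle: 10 × 18, A = 180 cm², y = 9 cm, Ī = 4 860 cm⁴.
Inner void (subtracted): 5.2 × 13.2, A = 68.64 cm², y = 9 cm, Ī = 996.65 cm⁴.
By symmetry the centroid is at mid-height, ȳ = 9 cm.
All pieces are centred on the centroidal x-axis, so I = ΣĪ (holes subtracted) = 3863.3 cm⁴.
Repeating about the centroidal y-axis gives I_y = 1345.3 cm⁴.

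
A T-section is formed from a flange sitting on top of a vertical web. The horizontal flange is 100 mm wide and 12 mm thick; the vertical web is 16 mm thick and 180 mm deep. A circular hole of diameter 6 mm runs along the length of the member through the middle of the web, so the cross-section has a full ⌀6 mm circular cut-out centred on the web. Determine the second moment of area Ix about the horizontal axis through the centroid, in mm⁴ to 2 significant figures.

Decompose the section into non-overlapping parts with the origin at the bottom-left of its bounding rectangle.
Flange: 100 × 12, A = 1 200 mm², y = 186 mm, Ī = 14 400 mm⁴.
Web: 16 × 180, A = 2 880 mm², y = 90 mm, Ī = 7 776 000 mm⁴.
Hole (subtracted): ⌀6, A = 28.27 mm², y = 90 mm, Ī = 63.62 mm⁴.
Centroid: ȳ = ΣA·y / ΣA = 118.4 mm.
Transfer each piece to the horizontal axis through the centroid using Ī + A·d² with d = y − 118.4:
  flange: d = 67.57 mm → contributes +5 492 868 mm⁴
  web: d = -28.43 mm → contributes +10 104 184 mm⁴
  hole: d = -28.43 mm → contributes −22 921 mm⁴
Total I = 15 574 132 mm⁴.

Ix ≈ 1.6 × 10⁷ mm⁴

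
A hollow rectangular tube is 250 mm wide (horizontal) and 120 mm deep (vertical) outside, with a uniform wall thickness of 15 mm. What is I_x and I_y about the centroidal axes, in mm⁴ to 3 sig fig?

I_x ≈ 2.26 × 10⁷ mm⁴, I_y ≈ 7.64 × 10⁷ mm⁴

Treat the section as a set of non-overlapping primitives; coordinates are from the bounding-box lower-left.
Outer rectangle: 250 × 120, A = 30 000 mm², y = 60 mm, Ī = 36 000 000 mm⁴.
Inner void (subtracted): 220 × 90, A = 19 800 mm², y = 60 mm, Ī = 13 365 000 mm⁴.
By symmetry the centroid is at mid-height, ȳ = 60 mm.
All pieces are centred on the centroidal x-axis, so I = ΣĪ (holes subtracted) = 22 635 000 mm⁴.
Repeating about the centroidal y-axis gives I_y = 76 390 000 mm⁴.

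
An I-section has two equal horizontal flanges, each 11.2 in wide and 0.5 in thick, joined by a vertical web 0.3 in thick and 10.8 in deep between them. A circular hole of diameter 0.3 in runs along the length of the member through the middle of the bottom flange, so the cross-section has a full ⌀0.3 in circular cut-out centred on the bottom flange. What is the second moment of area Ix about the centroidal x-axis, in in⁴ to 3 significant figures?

Decompose the section into non-overlapping parts with the origin at the bottom-left of its bounding rectangle.
Bottom flange: 11.2 × 0.5, A = 5.6 in², y = 0.25 in, Ī = 0.11667 in⁴.
Web: 0.3 × 10.8, A = 3.24 in², y = 5.9 in, Ī = 31.493 in⁴.
Top flange: 11.2 × 0.5, A = 5.6 in², y = 11.55 in, Ī = 0.11667 in⁴.
Hole (subtracted): ⌀0.3, A = 0.070686 in², y = 0.25 in, Ī = 0.00039761 in⁴.
Centroid: ȳ = ΣA·y / ΣA = 5.9278 in.
Transfer each piece to the centroidal x-axis using Ī + A·d² with d = y − 5.9278:
  bottom flange: d = -5.6778 in → contributes +180.65 in⁴
  web: d = -0.027794 in → contributes +31.495 in⁴
  top flange: d = 5.6222 in → contributes +177.13 in⁴
  hole: d = -5.6778 in → contributes −2.2791 in⁴
Total I = 386.99 in⁴.

Ix ≈ 387 in⁴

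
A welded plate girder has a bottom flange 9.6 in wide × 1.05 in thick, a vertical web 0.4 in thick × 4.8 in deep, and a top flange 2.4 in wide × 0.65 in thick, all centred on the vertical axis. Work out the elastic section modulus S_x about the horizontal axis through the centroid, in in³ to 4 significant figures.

Treat the section as a set of non-overlapping primitives; coordinates are from the bounding-box lower-left.
Bottom plate: 9.6 × 1.05, A = 10.08 in², y = 0.525 in, Ī = 0.9261 in⁴.
Web plate: 0.4 × 4.8, A = 1.92 in², y = 3.45 in, Ī = 3.6864 in⁴.
Top plate: 2.4 × 0.65, A = 1.56 in², y = 6.175 in, Ī = 0.054925 in⁴.
Centroid: ȳ = ΣA·y / ΣA = 1.58916 in.
Transfer each piece to the horizontal axis through the centroid using Ī + A·d² with d = y − 1.58916:
  bottom plate: d = -1.06416 in → contributes +12.341 in⁴
  web plate: d = 1.86084 in → contributes +10.3348 in⁴
  top plate: d = 4.58584 in → contributes +32.8616 in⁴
Total I = 55.5375 in⁴.
Extreme fibre distance c = 4.91084 in; S = I/c = 11.3092 in³.

S_x ≈ 11.31 in³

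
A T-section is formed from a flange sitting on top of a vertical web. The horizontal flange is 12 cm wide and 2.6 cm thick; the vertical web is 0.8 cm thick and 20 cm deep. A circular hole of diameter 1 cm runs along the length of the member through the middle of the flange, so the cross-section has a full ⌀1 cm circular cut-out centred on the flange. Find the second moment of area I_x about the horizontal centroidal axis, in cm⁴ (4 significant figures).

Split into non-overlapping primitives; take the origin at the lower-left of the bounding box.
Flange: 12 × 2.6, A = 31.2 cm², y = 21.3 cm, Ī = 17.576 cm⁴.
Web: 0.8 × 20, A = 16 cm², y = 10 cm, Ī = 533.333 cm⁴.
Hole (subtracted): ⌀1, A = 0.785398 cm², y = 21.3 cm, Ī = 0.0490874 cm⁴.
Centroid: ȳ = ΣA·y / ΣA = 17.4047 cm.
Transfer each piece to the horizontal centroidal axis using Ī + A·d² with d = y − 17.4047:
  flange: d = 3.89533 cm → contributes +490.991 cm⁴
  web: d = -7.40467 cm → contributes +1410.6 cm⁴
  hole: d = 3.89533 cm → contributes −11.9664 cm⁴
Total I = 1889.63 cm⁴.

I_x ≈ 1890 cm⁴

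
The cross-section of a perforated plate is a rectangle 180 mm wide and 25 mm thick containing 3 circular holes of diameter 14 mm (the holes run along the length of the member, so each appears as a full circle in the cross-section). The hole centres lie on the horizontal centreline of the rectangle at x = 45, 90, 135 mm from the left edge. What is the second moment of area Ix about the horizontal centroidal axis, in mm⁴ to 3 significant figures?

Treat the section as a set of non-overlapping primitives; coordinates are from the bounding-box lower-left.
Plate: 180 × 25, A = 4 500 mm², y = 12.5 mm, Ī = 234 375 mm⁴.
Hole 1 (subtracted): ⌀14, A = 153.94 mm², y = 12.5 mm, Ī = 1885.7 mm⁴.
Hole 2 (subtracted): ⌀14, A = 153.94 mm², y = 12.5 mm, Ī = 1885.7 mm⁴.
Hole 3 (subtracted): ⌀14, A = 153.94 mm², y = 12.5 mm, Ī = 1885.7 mm⁴.
By symmetry the centroid is at mid-height, ȳ = 12.5 mm.
All pieces are centred on the horizontal centroidal axis, so I = ΣĪ (holes subtracted) = 228 718 mm⁴.

Ix ≈ 2.29 × 10⁵ mm⁴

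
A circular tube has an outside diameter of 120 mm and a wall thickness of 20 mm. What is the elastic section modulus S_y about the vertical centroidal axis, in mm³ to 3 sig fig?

Break the section into simple shapes (no overlaps), measuring from the bottom-left corner of the bounding box.
Outer circle: ⌀120, A = 11 310 mm², x = 60 mm, Ī = 10 178 760 mm⁴.
Bore (subtracted): ⌀80, A = 5026.5 mm², x = 60 mm, Ī = 2 010 619 mm⁴.
By symmetry the centroid is at mid-width, x̄ = 60 mm.
All pieces are centred on the vertical centroidal axis, so I = ΣĪ (holes subtracted) = 8 168 141 mm⁴.
Extreme fibre distance c = 60 mm; S = I/c = 136 136 mm³.

S_y ≈ 1.36 × 10⁵ mm³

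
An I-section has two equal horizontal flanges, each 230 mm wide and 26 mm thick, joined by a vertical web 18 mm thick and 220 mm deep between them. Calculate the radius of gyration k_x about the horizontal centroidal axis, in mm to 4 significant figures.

k_x ≈ 111.4 mm

Split into non-overlapping primitives; take the origin at the lower-left of the bounding box.
Bottom flange: 230 × 26, A = 5 980 mm², y = 13 mm, Ī = 336 873 mm⁴.
Web: 18 × 220, A = 3 960 mm², y = 136 mm, Ī = 15 972 000 mm⁴.
Top flange: 230 × 26, A = 5 980 mm², y = 259 mm, Ī = 336 873 mm⁴.
By symmetry the centroid is at mid-height, ȳ = 136 mm.
Transfer each piece to the horizontal centroidal axis using Ī + A·d² with d = y − 136:
  bottom flange: d = -123 mm → contributes +90 808 293 mm⁴
  web: d = 0 mm → contributes +15 972 000 mm⁴
  top flange: d = 123 mm → contributes +90 808 293 mm⁴
Total I = 197 588 587 mm⁴.
Radius of gyration: k = √(I/A) = √(197 588 587 / 15 920) = 111.406 mm.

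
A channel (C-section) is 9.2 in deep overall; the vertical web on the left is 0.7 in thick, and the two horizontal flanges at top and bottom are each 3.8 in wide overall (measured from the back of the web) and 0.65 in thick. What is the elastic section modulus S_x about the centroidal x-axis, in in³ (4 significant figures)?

S_x ≈ 25.92 in³

Decompose the section into non-overlapping parts with the origin at the bottom-left of its bounding rectangle.
Web: 0.7 × 9.2, A = 6.44 in², y = 4.6 in, Ī = 45.4235 in⁴.
Top flange (beyond web): 3.1 × 0.65, A = 2.015 in², y = 8.875 in, Ī = 0.0709448 in⁴.
Bottom flange (beyond web): 3.1 × 0.65, A = 2.015 in², y = 0.325 in, Ī = 0.0709448 in⁴.
By symmetry the centroid is at mid-height, ȳ = 4.6 in.
Transfer each piece to the centroidal x-axis using Ī + A·d² with d = y − 4.6:
  web: d = 0 in → contributes +45.4235 in⁴
  top flange (beyond web): d = 4.275 in → contributes +36.8963 in⁴
  bottom flange (beyond web): d = -4.275 in → contributes +36.8963 in⁴
Total I = 119.216 in⁴.
Extreme fibre distance c = 4.6 in; S = I/c = 25.9165 in³.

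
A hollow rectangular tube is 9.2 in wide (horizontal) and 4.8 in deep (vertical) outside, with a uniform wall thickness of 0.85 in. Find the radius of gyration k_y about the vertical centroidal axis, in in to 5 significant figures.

k_y ≈ 3.1119 in

Decompose the section into non-overlapping parts with the origin at the bottom-left of its bounding rectangle.
Outer rectangle: 9.2 × 4.8, A = 44.16 in², x = 4.6 in, Ī = 311.4752 in⁴.
Inner void (subtracted): 7.5 × 3.1, A = 23.25 in², x = 4.6 in, Ī = 108.9844 in⁴.
By symmetry the centroid is at mid-width, x̄ = 4.6 in.
All pieces are centred on the vertical centroidal axis, so I = ΣĪ (holes subtracted) = 202.4908 in⁴.
Radius of gyration: k = √(I/A) = √(202.4908 / 20.91) = 3.1119 in.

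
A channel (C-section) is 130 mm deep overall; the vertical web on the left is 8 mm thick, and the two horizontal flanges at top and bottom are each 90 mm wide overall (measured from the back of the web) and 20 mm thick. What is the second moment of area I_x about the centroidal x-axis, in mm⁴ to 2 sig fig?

Break the section into simple shapes (no overlaps), measuring from the bottom-left corner of the bounding box.
Web: 8 × 130, A = 1 040 mm², y = 65 mm, Ī = 1 464 667 mm⁴.
Top flange (beyond web): 82 × 20, A = 1 640 mm², y = 120 mm, Ī = 54 667 mm⁴.
Bottom flange (beyond web): 82 × 20, A = 1 640 mm², y = 10 mm, Ī = 54 667 mm⁴.
By symmetry the centroid is at mid-height, ȳ = 65 mm.
Transfer each piece to the centroidal x-axis using Ī + A·d² with d = y − 65:
  web: d = 0 mm → contributes +1 464 667 mm⁴
  top flange (beyond web): d = 55 mm → contributes +5 015 667 mm⁴
  bottom flange (beyond web): d = -55 mm → contributes +5 015 667 mm⁴
Total I = 11 496 000 mm⁴.

I_x ≈ 1.1 × 10⁷ mm⁴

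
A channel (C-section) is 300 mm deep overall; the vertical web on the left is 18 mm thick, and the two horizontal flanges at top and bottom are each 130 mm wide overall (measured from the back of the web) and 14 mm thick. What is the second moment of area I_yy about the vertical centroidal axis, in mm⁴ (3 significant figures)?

Treat the section as a set of non-overlapping primitives; coordinates are from the bounding-box lower-left.
Web: 18 × 300, A = 5 400 mm², x = 9 mm, Ī = 145 800 mm⁴.
Top flange (beyond web): 112 × 14, A = 1 568 mm², x = 74 mm, Ī = 1 639 083 mm⁴.
Bottom flange (beyond web): 112 × 14, A = 1 568 mm², x = 74 mm, Ī = 1 639 083 mm⁴.
Centroid: x̄ = ΣA·x / ΣA = 32.88 mm.
Transfer each piece to the vertical centroidal axis using Ī + A·d² with d = x − 32.88:
  web: d = -23.88 mm → contributes +3 225 183 mm⁴
  top flange (beyond web): d = 41.12 mm → contributes +4 290 338 mm⁴
  bottom flange (beyond web): d = 41.12 mm → contributes +4 290 338 mm⁴
Total I = 11 805 858 mm⁴.

I_yy ≈ 1.18 × 10⁷ mm⁴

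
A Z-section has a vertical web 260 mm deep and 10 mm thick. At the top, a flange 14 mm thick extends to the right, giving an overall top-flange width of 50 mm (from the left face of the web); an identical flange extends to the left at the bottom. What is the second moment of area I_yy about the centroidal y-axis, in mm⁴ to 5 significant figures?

Break the section into simple shapes (no overlaps), measuring from the bottom-left corner of the bounding box.
Web: 10 × 260, A = 2 600 mm², x = 45 mm, Ī = 21666.67 mm⁴.
Top flange (beyond web): 40 × 14, A = 560 mm², x = 70 mm, Ī = 74666.67 mm⁴.
Bottom flange (beyond web): 40 × 14, A = 560 mm², x = 20 mm, Ī = 74666.67 mm⁴.
Centroid: x̄ = ΣA·x / ΣA = 45 mm.
Transfer each piece to the centroidal y-axis using Ī + A·d² with d = x − 45:
  web: d = 0 mm → contributes +21666.67 mm⁴
  top flange (beyond web): d = 25 mm → contributes +424666.7 mm⁴
  bottom flange (beyond web): d = -25 mm → contributes +424666.7 mm⁴
Total I = 871 000 mm⁴.

I_yy ≈ 8.7100 × 10⁵ mm⁴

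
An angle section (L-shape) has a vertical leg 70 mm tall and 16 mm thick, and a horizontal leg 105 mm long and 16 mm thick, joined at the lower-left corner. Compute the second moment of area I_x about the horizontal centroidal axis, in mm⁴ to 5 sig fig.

I_x ≈ 9.4474 × 10⁵ mm⁴

Decompose the section into non-overlapping parts with the origin at the bottom-left of its bounding rectangle.
Vertical leg: 16 × 70, A = 1 120 mm², y = 35 mm, Ī = 457333.3 mm⁴.
Horizontal leg (remainder): 89 × 16, A = 1 424 mm², y = 8 mm, Ī = 30378.67 mm⁴.
Centroid: ȳ = ΣA·y / ΣA = 19.88679 mm.
Transfer each piece to the horizontal centroidal axis using Ī + A·d² with d = y − 19.88679:
  vertical leg: d = 15.11321 mm → contributes +713151.5 mm⁴
  horizontal leg (remainder): d = -11.88679 mm → contributes +231583.9 mm⁴
Total I = 944735.4 mm⁴.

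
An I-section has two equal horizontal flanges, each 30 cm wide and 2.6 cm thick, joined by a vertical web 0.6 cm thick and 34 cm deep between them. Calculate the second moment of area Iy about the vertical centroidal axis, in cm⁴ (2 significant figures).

Iy ≈ 1.2 × 10⁴ cm⁴

Treat the section as a set of non-overlapping primitives; coordinates are from the bounding-box lower-left.
Bottom flange: 30 × 2.6, A = 78 cm², x = 15 cm, Ī = 5 850 cm⁴.
Web: 0.6 × 34, A = 20.4 cm², x = 15 cm, Ī = 0.612 cm⁴.
Top flange: 30 × 2.6, A = 78 cm², x = 15 cm, Ī = 5 850 cm⁴.
By symmetry the centroid is at mid-width, x̄ = 15 cm.
All pieces are centred on the vertical centroidal axis, so I = ΣĪ = 11 701 cm⁴.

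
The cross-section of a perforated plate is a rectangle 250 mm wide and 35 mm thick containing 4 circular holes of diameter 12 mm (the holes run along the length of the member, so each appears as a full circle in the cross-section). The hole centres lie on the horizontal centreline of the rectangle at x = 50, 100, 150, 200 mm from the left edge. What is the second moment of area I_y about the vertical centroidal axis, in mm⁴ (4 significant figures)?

I_y ≈ 4.416 × 10⁷ mm⁴

Split into non-overlapping primitives; take the origin at the lower-left of the bounding box.
Plate: 250 × 35, A = 8 750 mm², x = 125 mm, Ī = 45 572 917 mm⁴.
Hole 1 (subtracted): ⌀12, A = 113.097 mm², x = 50 mm, Ī = 1017.88 mm⁴.
Hole 2 (subtracted): ⌀12, A = 113.097 mm², x = 100 mm, Ī = 1017.88 mm⁴.
Hole 3 (subtracted): ⌀12, A = 113.097 mm², x = 150 mm, Ī = 1017.88 mm⁴.
Hole 4 (subtracted): ⌀12, A = 113.097 mm², x = 200 mm, Ī = 1017.88 mm⁴.
By symmetry the centroid is at mid-width, x̄ = 125 mm.
Transfer each piece to the vertical centroidal axis using Ī + A·d² with d = x − 125:
  plate: d = 0 mm → contributes +45 572 917 mm⁴
  hole 1: d = -75 mm → contributes −637 190 mm⁴
  hole 2: d = -25 mm → contributes −71703.7 mm⁴
  hole 3: d = 25 mm → contributes −71703.7 mm⁴
  hole 4: d = 75 mm → contributes −637 190 mm⁴
Total I = 44 155 128 mm⁴.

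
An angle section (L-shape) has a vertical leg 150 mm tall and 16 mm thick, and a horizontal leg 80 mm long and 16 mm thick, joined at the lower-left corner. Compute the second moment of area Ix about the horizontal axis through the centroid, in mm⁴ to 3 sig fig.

Treat the section as a set of non-overlapping primitives; coordinates are from the bounding-box lower-left.
Vertical leg: 16 × 150, A = 2 400 mm², y = 75 mm, Ī = 4 500 000 mm⁴.
Horizontal leg (remainder): 64 × 16, A = 1 024 mm², y = 8 mm, Ī = 21 845 mm⁴.
Centroid: ȳ = ΣA·y / ΣA = 54.963 mm.
Transfer each piece to the horizontal axis through the centroid using Ī + A·d² with d = y − 54.963:
  vertical leg: d = 20.037 mm → contributes +5 463 592 mm⁴
  horizontal leg (remainder): d = -46.963 mm → contributes +2 280 264 mm⁴
Total I = 7 743 857 mm⁴.

Ix ≈ 7.74 × 10⁶ mm⁴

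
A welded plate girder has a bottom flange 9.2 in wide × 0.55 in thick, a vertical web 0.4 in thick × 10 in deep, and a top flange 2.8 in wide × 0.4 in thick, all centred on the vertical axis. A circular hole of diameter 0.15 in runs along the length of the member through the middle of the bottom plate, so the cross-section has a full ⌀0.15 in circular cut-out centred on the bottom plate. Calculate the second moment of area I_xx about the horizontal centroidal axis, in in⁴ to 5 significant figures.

Break the section into simple shapes (no overlaps), measuring from the bottom-left corner of the bounding box.
Bottom plate: 9.2 × 0.55, A = 5.06 in², y = 0.275 in, Ī = 0.1275542 in⁴.
Web plate: 0.4 × 10, A = 4 in², y = 5.55 in, Ī = 33.33333 in⁴.
Top plate: 2.8 × 0.4, A = 1.12 in², y = 10.75 in, Ī = 0.01493333 in⁴.
Hole (subtracted): ⌀0.15, A = 0.01767146 in², y = 0.275 in, Ī = 0.00002485049 in⁴.
Centroid: ȳ = ΣA·y / ΣA = 3.505756 in.
Transfer each piece to the horizontal centroidal axis using Ī + A·d² with d = y − 3.505756:
  bottom plate: d = -3.230756 in → contributes +52.94273 in⁴
  web plate: d = 2.044244 in → contributes +50.04907 in⁴
  top plate: d = 7.244244 in → contributes +58.7915 in⁴
  hole: d = -3.230756 in → contributes −0.1844757 in⁴
Total I = 161.5988 in⁴.

I_xx ≈ 161.60 in⁴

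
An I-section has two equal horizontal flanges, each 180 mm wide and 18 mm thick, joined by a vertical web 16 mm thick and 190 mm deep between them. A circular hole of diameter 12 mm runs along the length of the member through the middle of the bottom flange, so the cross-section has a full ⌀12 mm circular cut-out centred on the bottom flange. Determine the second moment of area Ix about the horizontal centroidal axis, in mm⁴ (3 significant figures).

Ix ≈ 7.82 × 10⁷ mm⁴

Split into non-overlapping primitives; take the origin at the lower-left of the bounding box.
Bottom flange: 180 × 18, A = 3 240 mm², y = 9 mm, Ī = 87 480 mm⁴.
Web: 16 × 190, A = 3 040 mm², y = 113 mm, Ī = 9 145 333 mm⁴.
Top flange: 180 × 18, A = 3 240 mm², y = 217 mm, Ī = 87 480 mm⁴.
Hole (subtracted): ⌀12, A = 113.1 mm², y = 9 mm, Ī = 1017.9 mm⁴.
Centroid: ȳ = ΣA·y / ΣA = 114.25 mm.
Transfer each piece to the horizontal centroidal axis using Ī + A·d² with d = y − 114.25:
  bottom flange: d = -105.25 mm → contributes +35 979 036 mm⁴
  web: d = -1.2504 mm → contributes +9 150 086 mm⁴
  top flange: d = 102.75 mm → contributes +34 293 735 mm⁴
  hole: d = -105.25 mm → contributes −1 253 870 mm⁴
Total I = 78 168 988 mm⁴.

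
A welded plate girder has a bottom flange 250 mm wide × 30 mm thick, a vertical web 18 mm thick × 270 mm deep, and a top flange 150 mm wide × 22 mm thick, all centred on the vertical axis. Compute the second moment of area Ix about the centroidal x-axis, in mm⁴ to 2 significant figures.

Ix ≈ 2.4 × 10⁸ mm⁴

Split into non-overlapping primitives; take the origin at the lower-left of the bounding box.
Bottom plate: 250 × 30, A = 7 500 mm², y = 15 mm, Ī = 562 500 mm⁴.
Web plate: 18 × 270, A = 4 860 mm², y = 165 mm, Ī = 29 524 500 mm⁴.
Top plate: 150 × 22, A = 3 300 mm², y = 311 mm, Ī = 133 100 mm⁴.
Centroid: ȳ = ΣA·y / ΣA = 123.9 mm.
Transfer each piece to the centroidal x-axis using Ī + A·d² with d = y − 123.9:
  bottom plate: d = -108.9 mm → contributes +89 551 017 mm⁴
  web plate: d = 41.07 mm → contributes +37 723 197 mm⁴
  top plate: d = 187.1 mm → contributes +115 620 663 mm⁴
Total I = 242 894 877 mm⁴.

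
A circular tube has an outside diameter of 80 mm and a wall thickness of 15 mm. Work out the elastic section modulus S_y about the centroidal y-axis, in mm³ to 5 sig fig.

Treat the section as a set of non-overlapping primitives; coordinates are from the bounding-box lower-left.
Outer circle: ⌀80, A = 5026.548 mm², x = 40 mm, Ī = 2 010 619 mm⁴.
Bore (subtracted): ⌀50, A = 1963.495 mm², x = 40 mm, Ī = 306796.2 mm⁴.
By symmetry the centroid is at mid-width, x̄ = 40 mm.
All pieces are centred on the centroidal y-axis, so I = ΣĪ (holes subtracted) = 1 703 823 mm⁴.
Extreme fibre distance c = 40 mm; S = I/c = 42595.58 mm³.

S_y ≈ 4.2596 × 10⁴ mm³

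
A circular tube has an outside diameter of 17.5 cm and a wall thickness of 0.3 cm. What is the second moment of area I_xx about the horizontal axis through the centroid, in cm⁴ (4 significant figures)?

Treat the section as a set of non-overlapping primitives; coordinates are from the bounding-box lower-left.
Outer circle: ⌀17.5, A = 240.528 cm², y = 8.75 cm, Ī = 4603.86 cm⁴.
Bore (subtracted): ⌀16.9, A = 224.318 cm², y = 8.75 cm, Ī = 4004.21 cm⁴.
By symmetry the centroid is at mid-height, ȳ = 8.75 cm.
All pieces are centred on the horizontal axis through the centroid, so I = ΣĪ (holes subtracted) = 599.651 cm⁴.

I_xx ≈ 599.7 cm⁴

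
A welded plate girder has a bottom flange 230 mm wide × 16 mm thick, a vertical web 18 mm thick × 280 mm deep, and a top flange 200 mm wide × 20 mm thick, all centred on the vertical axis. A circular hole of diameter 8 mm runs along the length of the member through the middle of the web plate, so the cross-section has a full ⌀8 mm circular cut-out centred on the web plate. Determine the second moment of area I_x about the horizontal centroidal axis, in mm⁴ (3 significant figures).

Treat the section as a set of non-overlapping primitives; coordinates are from the bounding-box lower-left.
Bottom plate: 230 × 16, A = 3 680 mm², y = 8 mm, Ī = 78 507 mm⁴.
Web plate: 18 × 280, A = 5 040 mm², y = 156 mm, Ī = 32 928 000 mm⁴.
Top plate: 200 × 20, A = 4 000 mm², y = 306 mm, Ī = 133 333 mm⁴.
Hole (subtracted): ⌀8, A = 50.265 mm², y = 156 mm, Ī = 201.06 mm⁴.
Centroid: ȳ = ΣA·y / ΣA = 160.37 mm.
Transfer each piece to the horizontal centroidal axis using Ī + A·d² with d = y − 160.37:
  bottom plate: d = -152.37 mm → contributes +85 515 060 mm⁴
  web plate: d = -4.3695 mm → contributes +33 024 225 mm⁴
  top plate: d = 145.63 mm → contributes +84 966 341 mm⁴
  hole: d = -4.3695 mm → contributes −1160.7 mm⁴
Total I = 203 504 465 mm⁴.

I_x ≈ 2.04 × 10⁸ mm⁴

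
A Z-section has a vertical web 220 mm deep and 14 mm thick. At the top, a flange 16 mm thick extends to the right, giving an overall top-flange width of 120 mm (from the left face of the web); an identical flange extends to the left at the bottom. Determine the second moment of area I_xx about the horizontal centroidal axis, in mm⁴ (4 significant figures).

Decompose the section into non-overlapping parts with the origin at the bottom-left of its bounding rectangle.
Web: 14 × 220, A = 3 080 mm², y = 110 mm, Ī = 12 422 667 mm⁴.
Top flange (beyond web): 106 × 16, A = 1 696 mm², y = 212 mm, Ī = 36181.3 mm⁴.
Bottom flange (beyond web): 106 × 16, A = 1 696 mm², y = 8 mm, Ī = 36181.3 mm⁴.
Centroid: ȳ = ΣA·y / ΣA = 110 mm.
Transfer each piece to the horizontal centroidal axis using Ī + A·d² with d = y − 110:
  web: d = 0 mm → contributes +12 422 667 mm⁴
  top flange (beyond web): d = 102 mm → contributes +17 681 365 mm⁴
  bottom flange (beyond web): d = -102 mm → contributes +17 681 365 mm⁴
Total I = 47 785 397 mm⁴.

I_xx ≈ 4.779 × 10⁷ mm⁴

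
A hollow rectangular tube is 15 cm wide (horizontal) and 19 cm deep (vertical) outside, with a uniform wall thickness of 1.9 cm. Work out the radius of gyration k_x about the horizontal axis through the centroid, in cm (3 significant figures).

Treat the section as a set of non-overlapping primitives; coordinates are from the bounding-box lower-left.
Outer rectangle: 15 × 19, A = 285 cm², y = 9.5 cm, Ī = 8573.8 cm⁴.
Inner void (subtracted): 11.2 × 15.2, A = 170.24 cm², y = 9.5 cm, Ī = 3277.7 cm⁴.
By symmetry the centroid is at mid-height, ȳ = 9.5 cm.
All pieces are centred on the horizontal axis through the centroid, so I = ΣĪ (holes subtracted) = 5296.1 cm⁴.
Radius of gyration: k = √(I/A) = √(5296.1 / 114.76) = 6.7933 cm.

k_x ≈ 6.79 cm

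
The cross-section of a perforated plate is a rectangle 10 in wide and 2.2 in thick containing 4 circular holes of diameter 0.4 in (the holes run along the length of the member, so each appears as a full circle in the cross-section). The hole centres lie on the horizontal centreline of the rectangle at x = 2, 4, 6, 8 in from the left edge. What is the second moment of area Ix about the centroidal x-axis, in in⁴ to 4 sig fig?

Ix ≈ 8.868 in⁴

Split into non-overlapping primitives; take the origin at the lower-left of the bounding box.
Plate: 10 × 2.2, A = 22 in², y = 1.1 in, Ī = 8.87333 in⁴.
Hole 1 (subtracted): ⌀0.4, A = 0.125664 in², y = 1.1 in, Ī = 0.00125664 in⁴.
Hole 2 (subtracted): ⌀0.4, A = 0.125664 in², y = 1.1 in, Ī = 0.00125664 in⁴.
Hole 3 (subtracted): ⌀0.4, A = 0.125664 in², y = 1.1 in, Ī = 0.00125664 in⁴.
Hole 4 (subtracted): ⌀0.4, A = 0.125664 in², y = 1.1 in, Ī = 0.00125664 in⁴.
By symmetry the centroid is at mid-height, ȳ = 1.1 in.
All pieces are centred on the centroidal x-axis, so I = ΣĪ (holes subtracted) = 8.86831 in⁴.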